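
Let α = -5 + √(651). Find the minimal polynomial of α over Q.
m_α(x) = x^2 + 10x - 626

From α + 5 = √(651), squaring gives (α + 5)^2 = 651, i.e. α^2 + 10α + 25 = 651, so α^2 + 10α - 626 = 0. The discriminant of x^2 + 10x - 626 is (10)^2 - 4·(-626) = 100 + 2504 = 2604, and 4·(651) is not a perfect square in Q since 651 is squarefree and ≠ 1. Hence x^2 + 10x - 626 is irreducible over Q and is the minimal polynomial of α.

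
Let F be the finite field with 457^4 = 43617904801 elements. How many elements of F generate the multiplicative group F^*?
There are φ(43617904800) = 10968514560 primitive elements

F_q^* is cyclic of order q - 1 = 43617904800. A cyclic group of order m has exactly φ(m) generators. Here m = 43617904800 = 2^5 · 3 · 5^2 · 19 · 229 · 4177, so the number of primitive elements is φ(43617904800) = 10968514560.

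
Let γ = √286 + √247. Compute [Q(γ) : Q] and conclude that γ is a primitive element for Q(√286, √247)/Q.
[Q(γ) : Q] = 4 (equivalently, Q(γ) = Q(√286, √247))

Obviously Q(γ) ⊆ Q(√286, √247), and [Q(√286, √247):Q] = 4 (since 286, 247 are distinct squarefree integers > 1 with 70642 not a perfect square). To show equality we compute the minimal polynomial of γ. From γ = √286 + √247: γ^2 = 286 + 2√(70642) + 247 = 533 + 2√(70642), so γ^2 - 533 = 2√(70642); squaring, (γ^2 - 533)^2 = 4·70642, i.e. γ^4 - 1066γ^2 + 284089 - 282568 = 0, i.e. γ^4 - 1066γ^2 + 1521 = 0. So γ is a root of x^4 - 1066x^2 + 1521. This polynomial is irreducible over Q: it has no rational root (each ±√286 ± √247 is irrational), and any factorization into two quadratics over Q would force √(70642) ∈ Q (pairing opposite roots) or √286, √247 ∈ Q (other pairings), all impossible. Hence [Q(γ):Q] = 4 = [Q(√286, √247):Q], so Q(γ) = Q(√286, √247).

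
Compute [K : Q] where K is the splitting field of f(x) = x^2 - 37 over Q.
[K : Q] = 2

f(x) = x^2 - 37 factors as (x - √37)(x + √37). The splitting field is K = Q(√37). Since 37 is squarefree and > 1, it is not a perfect square, so x^2 - 37 is irreducible over Q and [Q(√37) : Q] = 2. Hence [K : Q] = 2.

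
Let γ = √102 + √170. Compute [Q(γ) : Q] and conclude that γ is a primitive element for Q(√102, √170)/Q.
[Q(γ) : Q] = 4 (equivalently, Q(γ) = Q(√102, √170))

Obviously Q(γ) ⊆ Q(√102, √170), and [Q(√102, √170):Q] = 4 (since 102, 170 are distinct squarefree integers > 1 with 17340 not a perfect square). To show equality we compute the minimal polynomial of γ. From γ = √102 + √170: γ^2 = 102 + 2√(17340) + 170 = 272 + 2√(17340), so γ^2 - 272 = 2√(17340); squaring, (γ^2 - 272)^2 = 4·17340, i.e. γ^4 - 544γ^2 + 73984 - 69360 = 0, i.e. γ^4 - 544γ^2 + 4624 = 0. So γ is a root of x^4 - 544x^2 + 4624. This polynomial is irreducible over Q: it has no rational root (each ±√102 ± √170 is irrational), and any factorization into two quadratics over Q would force √(17340) ∈ Q (pairing opposite roots) or √102, √170 ∈ Q (other pairings), all impossible. Hence [Q(γ):Q] = 4 = [Q(√102, √170):Q], so Q(γ) = Q(√102, √170).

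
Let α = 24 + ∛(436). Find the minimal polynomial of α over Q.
m_α(x) = x^3 - 72x^2 + 1728x - 14260

Set β = α - 24 = ∛(436), so β^3 = 436. Then (α - 24)^3 - 436 = 0, i.e. α is a root of g(x) = (x - 24)^3 - 436 = x^3 - 72x^2 + 1728x - 14260. Since g(x) = h(x - 24) where h(x) = x^3 - 436, and h is irreducible over Q (because 436 is not a perfect cube, so h has no rational root, and a monic cubic with no rational root is irreducible), g is also irreducible (irreducibility is preserved under the substitution x → x - 24). Hence m_α(x) = x^3 - 72x^2 + 1728x - 14260.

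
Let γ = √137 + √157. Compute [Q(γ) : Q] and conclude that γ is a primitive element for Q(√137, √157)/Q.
[Q(γ) : Q] = 4 (equivalently, Q(γ) = Q(√137, √157))

Obviously Q(γ) ⊆ Q(√137, √157), and [Q(√137, √157):Q] = 4 (since 137, 157 are distinct squarefree integers > 1 with 21509 not a perfect square). To show equality we compute the minimal polynomial of γ. From γ = √137 + √157: γ^2 = 137 + 2√(21509) + 157 = 294 + 2√(21509), so γ^2 - 294 = 2√(21509); squaring, (γ^2 - 294)^2 = 4·21509, i.e. γ^4 - 588γ^2 + 86436 - 86036 = 0, i.e. γ^4 - 588γ^2 + 400 = 0. So γ is a root of x^4 - 588x^2 + 400. This polynomial is irreducible over Q: it has no rational root (each ±√137 ± √157 is irrational), and any factorization into two quadratics over Q would force √(21509) ∈ Q (pairing opposite roots) or √137, √157 ∈ Q (other pairings), all impossible. Hence [Q(γ):Q] = 4 = [Q(√137, √157):Q], so Q(γ) = Q(√137, √157).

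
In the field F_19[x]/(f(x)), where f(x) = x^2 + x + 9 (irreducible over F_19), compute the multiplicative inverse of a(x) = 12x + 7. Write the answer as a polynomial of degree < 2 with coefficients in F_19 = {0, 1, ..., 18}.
a(x)^(-1) ≡ x + 2 (mod f(x))

Since f is irreducible over F_19, F_19[x]/(f) is a field and a(x) ≠ 0 has an inverse. Apply the extended Euclidean algorithm to f(x) and a(x) in F_19[x]: f(x) = (8x + 16)·a(x) + (11). The last nonzero remainder is the constant 11 = gcd(f, a) in F_19. Back-substituting through the division chain expresses 11 = s(x)·a(x) + t(x)·f(x) with s(x) ≡ 11x + 3 (mod f), so (11x + 3)·a(x) ≡ 11 (mod f). Multiplying by 11^(-1) ≡ 7 in F_19 gives a(x)^(-1) ≡ 7·(11x + 3) ≡ x + 2 (mod f). Check: (12x + 7)·(x + 2) = 12x^2 + 12x + 14 ≡ 1 (mod x^2 + x + 9).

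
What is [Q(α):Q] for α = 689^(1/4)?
[Q(α):Q] = 4

α is a root of x^4 - 689. By Eisenstein's criterion at the prime p = 13 (which divides the constant term 689 but p^2 = 169 does not, since 689 is squarefree), x^4 - 689 is irreducible over Q. Hence [Q(α):Q] = 4.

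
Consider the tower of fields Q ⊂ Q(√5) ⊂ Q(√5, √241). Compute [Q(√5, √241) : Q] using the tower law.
[Q(√5, √241) : Q] = 4

[Q(√5):Q] = 2 (min poly x^2 - 5, irreducible since 5 is squarefree > 1). For the top step, suppose √241 ∈ Q(√5), say √241 = c + d√5 with c, d ∈ Q. Squaring: 241 = c^2 + 5d^2 + 2cd√5. Since √5 ∉ Q this forces 2cd = 0. If d = 0 then √241 = c ∈ Q, contradicting 241 squarefree > 1. If c = 0 then 241 = 5d^2, so 5·241 = (5d)^2 is a perfect square in Q — but 5·241 = 1205 is not a perfect square (since 5 and 241 are distinct squarefree integers). Contradiction. Hence √241 ∉ Q(√5), so x^2 - 241 stays irreducible over Q(√5) and [Q(√5, √241) : Q(√5)] = 2. By the tower law, [Q(√5, √241) : Q] = 2 · 2 = 4.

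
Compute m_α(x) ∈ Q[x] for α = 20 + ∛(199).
m_α(x) = x^3 - 60x^2 + 1200x - 8199

Set β = α - 20 = ∛(199), so β^3 = 199. Then (α - 20)^3 - 199 = 0, i.e. α is a root of g(x) = (x - 20)^3 - 199 = x^3 - 60x^2 + 1200x - 8199. Since g(x) = h(x - 20) where h(x) = x^3 - 199, and h is irreducible over Q (because 199 is not a perfect cube, so h has no rational root, and a monic cubic with no rational root is irreducible), g is also irreducible (irreducibility is preserved under the substitution x → x - 20). Hence m_α(x) = x^3 - 60x^2 + 1200x - 8199.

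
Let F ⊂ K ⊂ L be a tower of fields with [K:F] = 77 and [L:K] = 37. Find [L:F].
[L:F] = 2849

The tower law says that for any tower of field extensions F ⊂ K ⊂ L with finite degrees, [L:F] = [L:K] · [K:F]. Here this gives [L:F] = 37 · 77 = 2849.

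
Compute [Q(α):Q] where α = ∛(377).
[Q(α):Q] = 3

The minimal polynomial of α is x^3 - 377, irreducible over Q since 377 is not a perfect cube (so x^3 - 377 has no rational root). Hence [Q(α):Q] = deg(m_α) = 3.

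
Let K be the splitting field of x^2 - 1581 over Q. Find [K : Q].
[K : Q] = 2

f(x) = x^2 - 1581 factors as (x - √1581)(x + √1581). The splitting field is K = Q(√1581). Since 1581 is squarefree and > 1, it is not a perfect square, so x^2 - 1581 is irreducible over Q and [Q(√1581) : Q] = 2. Hence [K : Q] = 2.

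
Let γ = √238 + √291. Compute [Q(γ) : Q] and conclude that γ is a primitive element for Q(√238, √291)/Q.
[Q(γ) : Q] = 4 (equivalently, Q(γ) = Q(√238, √291))

Obviously Q(γ) ⊆ Q(√238, √291), and [Q(√238, √291):Q] = 4 (since 238, 291 are distinct squarefree integers > 1 with 69258 not a perfect square). To show equality we compute the minimal polynomial of γ. From γ = √238 + √291: γ^2 = 238 + 2√(69258) + 291 = 529 + 2√(69258), so γ^2 - 529 = 2√(69258); squaring, (γ^2 - 529)^2 = 4·69258, i.e. γ^4 - 1058γ^2 + 279841 - 277032 = 0, i.e. γ^4 - 1058γ^2 + 2809 = 0. So γ is a root of x^4 - 1058x^2 + 2809. This polynomial is irreducible over Q: it has no rational root (each ±√238 ± √291 is irrational), and any factorization into two quadratics over Q would force √(69258) ∈ Q (pairing opposite roots) or √238, √291 ∈ Q (other pairings), all impossible. Hence [Q(γ):Q] = 4 = [Q(√238, √291):Q], so Q(γ) = Q(√238, √291).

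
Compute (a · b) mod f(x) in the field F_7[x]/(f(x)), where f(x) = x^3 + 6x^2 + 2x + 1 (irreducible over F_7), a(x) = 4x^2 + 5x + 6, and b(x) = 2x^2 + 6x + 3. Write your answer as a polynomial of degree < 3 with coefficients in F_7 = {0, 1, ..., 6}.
a · b ≡ 3x^2 + x + 4 (mod f(x))

Multiply in F_7[x]: a(x)·b(x) = (4x^2 + 5x + 6)·(2x^2 + 6x + 3) = x^4 + 6x^3 + 5x^2 + 2x + 4. This has degree ≥ 3, so divide by f(x) over F_7: x^4 + 6x^3 + 5x^2 + 2x + 4 = (x)·(x^3 + 6x^2 + 2x + 1) + (3x^2 + x + 4). Hence a·b ≡ 3x^2 + x + 4 (mod f). (F_7[x]/(f) is a field with 7^3 = 343 elements since f is irreducible of degree 3.)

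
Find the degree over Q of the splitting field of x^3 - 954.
[K : Q] = 6

The roots of x^3 - 954 are ∛954, ω∛954, ω^2∛954 where ω = e^(2πi/3) is a primitive cube root of unity, so K = Q(∛954, ω). Now [Q(∛954):Q] = 3 (since 954 is not a perfect cube, x^3 - 954 is irreducible) and [Q(ω):Q] = 2. Both 2 and 3 divide [K:Q], and [K:Q] ≤ 3·2 = 6, so [K:Q] = 6. (Equivalently: Q(∛954) ⊂ R but ω ∉ R, so [K : Q(∛954)] = 2.)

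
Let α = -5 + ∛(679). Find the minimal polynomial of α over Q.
m_α(x) = x^3 + 15x^2 + 75x - 554

Set β = α + 5 = ∛(679), so β^3 = 679. Then (α + 5)^3 - 679 = 0, i.e. α is a root of g(x) = (x + 5)^3 - 679 = x^3 + 15x^2 + 75x - 554. Since g(x) = h(x + 5) where h(x) = x^3 - 679, and h is irreducible over Q (because 679 is not a perfect cube, so h has no rational root, and a monic cubic with no rational root is irreducible), g is also irreducible (irreducibility is preserved under the substitution x → x + 5). Hence m_α(x) = x^3 + 15x^2 + 75x - 554.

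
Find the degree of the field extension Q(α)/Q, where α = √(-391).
[Q(α):Q] = 2

[Q(α):Q] equals the degree of the minimal polynomial of α. Here α^2 = -391 and x^2 + 391 is irreducible (d = -391 is squarefree, ≠ 1, hence not a square), so deg(m_α) = 2. Thus [Q(α):Q] = 2.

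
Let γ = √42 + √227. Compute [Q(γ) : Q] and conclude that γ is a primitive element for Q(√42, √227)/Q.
[Q(γ) : Q] = 4 (equivalently, Q(γ) = Q(√42, √227))

Obviously Q(γ) ⊆ Q(√42, √227), and [Q(√42, √227):Q] = 4 (since 42, 227 are distinct squarefree integers > 1 with 9534 not a perfect square). To show equality we compute the minimal polynomial of γ. From γ = √42 + √227: γ^2 = 42 + 2√(9534) + 227 = 269 + 2√(9534), so γ^2 - 269 = 2√(9534); squaring, (γ^2 - 269)^2 = 4·9534, i.e. γ^4 - 538γ^2 + 72361 - 38136 = 0, i.e. γ^4 - 538γ^2 + 34225 = 0. So γ is a root of x^4 - 538x^2 + 34225. This polynomial is irreducible over Q: it has no rational root (each ±√42 ± √227 is irrational), and any factorization into two quadratics over Q would force √(9534) ∈ Q (pairing opposite roots) or √42, √227 ∈ Q (other pairings), all impossible. Hence [Q(γ):Q] = 4 = [Q(√42, √227):Q], so Q(γ) = Q(√42, √227).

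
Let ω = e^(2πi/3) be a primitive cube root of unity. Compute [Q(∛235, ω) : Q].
[Q(∛235, ω) : Q] = 6

[Q(∛235):Q] = 3 (min poly x^3 - 235, irreducible since 235 is not a perfect cube). [Q(ω):Q] = 2 (min poly x^2 + x + 1). Since Q(∛235) ⊂ R and ω ∉ R, we have ω ∉ Q(∛235), so x^2 + x + 1 remains irreducible over Q(∛235) and [Q(∛235, ω) : Q(∛235)] = 2. By the tower law, [Q(∛235, ω) : Q] = 3 · 2 = 6. (In fact Q(∛235, ω) is the splitting field of x^3 - 235 over Q.)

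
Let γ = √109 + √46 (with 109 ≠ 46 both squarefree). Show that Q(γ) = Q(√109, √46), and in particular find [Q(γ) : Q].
[Q(γ) : Q] = 4 (equivalently, Q(γ) = Q(√109, √46))

Obviously Q(γ) ⊆ Q(√109, √46), and [Q(√109, √46):Q] = 4 (since 109, 46 are distinct squarefree integers > 1 with 5014 not a perfect square). To show equality we compute the minimal polynomial of γ. From γ = √109 + √46: γ^2 = 109 + 2√(5014) + 46 = 155 + 2√(5014), so γ^2 - 155 = 2√(5014); squaring, (γ^2 - 155)^2 = 4·5014, i.e. γ^4 - 310γ^2 + 24025 - 20056 = 0, i.e. γ^4 - 310γ^2 + 3969 = 0. So γ is a root of x^4 - 310x^2 + 3969. This polynomial is irreducible over Q: it has no rational root (each ±√109 ± √46 is irrational), and any factorization into two quadratics over Q would force √(5014) ∈ Q (pairing opposite roots) or √109, √46 ∈ Q (other pairings), all impossible. Hence [Q(γ):Q] = 4 = [Q(√109, √46):Q], so Q(γ) = Q(√109, √46).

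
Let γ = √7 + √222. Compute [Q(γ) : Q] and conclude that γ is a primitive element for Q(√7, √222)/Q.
[Q(γ) : Q] = 4 (equivalently, Q(γ) = Q(√7, √222))

Obviously Q(γ) ⊆ Q(√7, √222), and [Q(√7, √222):Q] = 4 (since 7, 222 are distinct squarefree integers > 1 with 1554 not a perfect square). To show equality we compute the minimal polynomial of γ. From γ = √7 + √222: γ^2 = 7 + 2√(1554) + 222 = 229 + 2√(1554), so γ^2 - 229 = 2√(1554); squaring, (γ^2 - 229)^2 = 4·1554, i.e. γ^4 - 458γ^2 + 52441 - 6216 = 0, i.e. γ^4 - 458γ^2 + 46225 = 0. So γ is a root of x^4 - 458x^2 + 46225. This polynomial is irreducible over Q: it has no rational root (each ±√7 ± √222 is irrational), and any factorization into two quadratics over Q would force √(1554) ∈ Q (pairing opposite roots) or √7, √222 ∈ Q (other pairings), all impossible. Hence [Q(γ):Q] = 4 = [Q(√7, √222):Q], so Q(γ) = Q(√7, √222).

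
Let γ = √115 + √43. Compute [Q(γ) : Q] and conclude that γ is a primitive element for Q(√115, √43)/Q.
[Q(γ) : Q] = 4 (equivalently, Q(γ) = Q(√115, √43))

Obviously Q(γ) ⊆ Q(√115, √43), and [Q(√115, √43):Q] = 4 (since 115, 43 are distinct squarefree integers > 1 with 4945 not a perfect square). To show equality we compute the minimal polynomial of γ. From γ = √115 + √43: γ^2 = 115 + 2√(4945) + 43 = 158 + 2√(4945), so γ^2 - 158 = 2√(4945); squaring, (γ^2 - 158)^2 = 4·4945, i.e. γ^4 - 316γ^2 + 24964 - 19780 = 0, i.e. γ^4 - 316γ^2 + 5184 = 0. So γ is a root of x^4 - 316x^2 + 5184. This polynomial is irreducible over Q: it has no rational root (each ±√115 ± √43 is irrational), and any factorization into two quadratics over Q would force √(4945) ∈ Q (pairing opposite roots) or √115, √43 ∈ Q (other pairings), all impossible. Hence [Q(γ):Q] = 4 = [Q(√115, √43):Q], so Q(γ) = Q(√115, √43).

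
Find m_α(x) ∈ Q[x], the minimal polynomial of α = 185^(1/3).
m_α(x) = x^3 - 185

α satisfies α^3 = 185, so x^3 - 185 annihilates α. By the rational root test, a rational root p/q (in lowest terms) of x^3 - 185 would satisfy p^3 = 185 q^3, forcing q = 1 and p^3 = 185; but 185 is not a perfect cube, contradiction. A monic cubic over Q with no rational root is irreducible (any nontrivial factorization would include a linear factor). Hence x^3 - 185 is the minimal polynomial of α, and in particular [Q(α):Q] = 3.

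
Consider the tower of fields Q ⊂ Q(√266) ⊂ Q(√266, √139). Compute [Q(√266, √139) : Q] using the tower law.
[Q(√266, √139) : Q] = 4

[Q(√266):Q] = 2 (min poly x^2 - 266, irreducible since 266 is squarefree > 1). For the top step, suppose √139 ∈ Q(√266), say √139 = c + d√266 with c, d ∈ Q. Squaring: 139 = c^2 + 266d^2 + 2cd√266. Since √266 ∉ Q this forces 2cd = 0. If d = 0 then √139 = c ∈ Q, contradicting 139 squarefree > 1. If c = 0 then 139 = 266d^2, so 266·139 = (266d)^2 is a perfect square in Q — but 266·139 = 36974 is not a perfect square (since 266 and 139 are distinct squarefree integers). Contradiction. Hence √139 ∉ Q(√266), so x^2 - 139 stays irreducible over Q(√266) and [Q(√266, √139) : Q(√266)] = 2. By the tower law, [Q(√266, √139) : Q] = 2 · 2 = 4.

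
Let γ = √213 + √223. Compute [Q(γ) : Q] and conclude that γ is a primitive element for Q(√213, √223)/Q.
[Q(γ) : Q] = 4 (equivalently, Q(γ) = Q(√213, √223))

Obviously Q(γ) ⊆ Q(√213, √223), and [Q(√213, √223):Q] = 4 (since 213, 223 are distinct squarefree integers > 1 with 47499 not a perfect square). To show equality we compute the minimal polynomial of γ. From γ = √213 + √223: γ^2 = 213 + 2√(47499) + 223 = 436 + 2√(47499), so γ^2 - 436 = 2√(47499); squaring, (γ^2 - 436)^2 = 4·47499, i.e. γ^4 - 872γ^2 + 190096 - 189996 = 0, i.e. γ^4 - 872γ^2 + 100 = 0. So γ is a root of x^4 - 872x^2 + 100. This polynomial is irreducible over Q: it has no rational root (each ±√213 ± √223 is irrational), and any factorization into two quadratics over Q would force √(47499) ∈ Q (pairing opposite roots) or √213, √223 ∈ Q (other pairings), all impossible. Hence [Q(γ):Q] = 4 = [Q(√213, √223):Q], so Q(γ) = Q(√213, √223).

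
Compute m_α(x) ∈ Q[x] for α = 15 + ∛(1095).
m_α(x) = x^3 - 45x^2 + 675x - 4470

Set β = α - 15 = ∛(1095), so β^3 = 1095. Then (α - 15)^3 - 1095 = 0, i.e. α is a root of g(x) = (x - 15)^3 - 1095 = x^3 - 45x^2 + 675x - 4470. Since g(x) = h(x - 15) where h(x) = x^3 - 1095, and h is irreducible over Q (because 1095 is not a perfect cube, so h has no rational root, and a monic cubic with no rational root is irreducible), g is also irreducible (irreducibility is preserved under the substitution x → x - 15). Hence m_α(x) = x^3 - 45x^2 + 675x - 4470.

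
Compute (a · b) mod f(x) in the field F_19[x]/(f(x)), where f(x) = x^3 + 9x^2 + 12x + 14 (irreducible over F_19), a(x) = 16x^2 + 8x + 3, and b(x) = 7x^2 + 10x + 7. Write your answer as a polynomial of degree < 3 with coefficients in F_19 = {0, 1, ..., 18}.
a · b ≡ 12x^2 + 4x + 13 (mod f(x))

Multiply in F_19[x]: a(x)·b(x) = (16x^2 + 8x + 3)·(7x^2 + 10x + 7) = 17x^4 + 7x^3 + 4x^2 + 10x + 2. This has degree ≥ 3, so divide by f(x) over F_19: 17x^4 + 7x^3 + 4x^2 + 10x + 2 = (17x + 6)·(x^3 + 9x^2 + 12x + 14) + (12x^2 + 4x + 13). Hence a·b ≡ 12x^2 + 4x + 13 (mod f). (F_19[x]/(f) is a field with 19^3 = 6859 elements since f is irreducible of degree 3.)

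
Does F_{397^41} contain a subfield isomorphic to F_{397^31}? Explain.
No: F_{397^31} is not a subfield of F_{397^41}

F_{p^m} embeds in F_{p^n} iff m | n. Here 31 ∤ 41 (since 41 = 1·31 + 10 with remainder 10 ≠ 0), so F_{397^31} is not a subfield of F_{397^41}. Equivalently: if it were, the tower law would give 31 = [F_{397^31}:F_397] dividing [F_{397^41}:F_397] = 41, contradiction.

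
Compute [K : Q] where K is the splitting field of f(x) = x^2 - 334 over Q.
[K : Q] = 2

f(x) = x^2 - 334 factors as (x - √334)(x + √334). The splitting field is K = Q(√334). Since 334 is squarefree and > 1, it is not a perfect square, so x^2 - 334 is irreducible over Q and [Q(√334) : Q] = 2. Hence [K : Q] = 2.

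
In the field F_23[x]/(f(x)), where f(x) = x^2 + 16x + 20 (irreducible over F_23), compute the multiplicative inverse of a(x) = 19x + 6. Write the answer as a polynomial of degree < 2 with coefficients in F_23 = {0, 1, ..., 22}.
a(x)^(-1) ≡ x + 6 (mod f(x))

Since f is irreducible over F_23, F_23[x]/(f) is a field and a(x) ≠ 0 has an inverse. Apply the extended Euclidean algorithm to f(x) and a(x) in F_23[x]: f(x) = (17x + 10)·a(x) + (6). The last nonzero remainder is the constant 6 = gcd(f, a) in F_23. Back-substituting through the division chain expresses 6 = s(x)·a(x) + t(x)·f(x) with s(x) ≡ 6x + 13 (mod f), so (6x + 13)·a(x) ≡ 6 (mod f). Multiplying by 6^(-1) ≡ 4 in F_23 gives a(x)^(-1) ≡ 4·(6x + 13) ≡ x + 6 (mod f). Check: (19x + 6)·(x + 6) = 19x^2 + 5x + 13 ≡ 1 (mod x^2 + 16x + 20).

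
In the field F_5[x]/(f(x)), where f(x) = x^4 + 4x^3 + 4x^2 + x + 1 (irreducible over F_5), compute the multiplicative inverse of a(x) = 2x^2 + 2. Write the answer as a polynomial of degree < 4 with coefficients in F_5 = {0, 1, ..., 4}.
a(x)^(-1) ≡ 2x^3 + 4x (mod f(x))

Since f is irreducible over F_5, F_5[x]/(f) is a field and a(x) ≠ 0 has an inverse. Apply the extended Euclidean algorithm to f(x) and a(x) in F_5[x]: f(x) = (3x^2 + 2x + 4)·a(x) + (2x + 3);  a(x) = (x + 1)·(2x + 3) + (4). The last nonzero remainder is the constant 4 = gcd(f, a) in F_5. Back-substituting through the division chain expresses 4 = s(x)·a(x) + t(x)·f(x) with s(x) ≡ 3x^3 + x (mod f), so (3x^3 + x)·a(x) ≡ 4 (mod f). Multiplying by 4^(-1) ≡ 4 in F_5 gives a(x)^(-1) ≡ 4·(3x^3 + x) ≡ 2x^3 + 4x (mod f). Check: (2x^2 + 2)·(2x^3 + 4x) = 4x^5 + 2x^3 + 3x ≡ 1 (mod x^4 + 4x^3 + 4x^2 + x + 1).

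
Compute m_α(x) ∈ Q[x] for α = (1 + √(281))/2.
m_α(x) = x^2 - x - 70

From 2α - 1 = √(281), squaring gives (2α - 1)^2 = 281, i.e. 4α^2 - 4α + 1 = 281, so α^2 - α + (1 - 281)/4 = 0. Since 281 ≡ 1 (mod 4), (1 - 281)/4 = -70 ∈ Z. The polynomial x^2 - x - 70 has discriminant 1 - 4·(-70) = 281, which is not a perfect square in Q (d = 281 is squarefree and ≠ 1), so x^2 - x - 70 is irreducible over Q. It is the minimal polynomial of α.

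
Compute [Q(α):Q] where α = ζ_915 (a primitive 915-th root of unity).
[Q(α):Q] = 480

The minimal polynomial of ζ_915 over Q is the 915-th cyclotomic polynomial Φ_915(x), which is irreducible over Q and has degree φ(915) = 480. Hence [Q(α):Q] = φ(915) = 480.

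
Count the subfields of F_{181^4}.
F_{181^4} has 3 subfields

The subfields of F_{p^n} are exactly the fields F_{p^d} for d | n (each is the fixed field of the unique index-d subgroup of Gal(F_{p^n}/F_p) ≅ Z/nZ). The divisors of n = 4 are {1, 2, 4}, giving 3 subfields: F_{181^1}, F_{181^2}, F_{181^4}.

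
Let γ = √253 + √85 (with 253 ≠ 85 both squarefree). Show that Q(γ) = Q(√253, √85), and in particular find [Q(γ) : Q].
[Q(γ) : Q] = 4 (equivalently, Q(γ) = Q(√253, √85))

Obviously Q(γ) ⊆ Q(√253, √85), and [Q(√253, √85):Q] = 4 (since 253, 85 are distinct squarefree integers > 1 with 21505 not a perfect square). To show equality we compute the minimal polynomial of γ. From γ = √253 + √85: γ^2 = 253 + 2√(21505) + 85 = 338 + 2√(21505), so γ^2 - 338 = 2√(21505); squaring, (γ^2 - 338)^2 = 4·21505, i.e. γ^4 - 676γ^2 + 114244 - 86020 = 0, i.e. γ^4 - 676γ^2 + 28224 = 0. So γ is a root of x^4 - 676x^2 + 28224. This polynomial is irreducible over Q: it has no rational root (each ±√253 ± √85 is irrational), and any factorization into two quadratics over Q would force √(21505) ∈ Q (pairing opposite roots) or √253, √85 ∈ Q (other pairings), all impossible. Hence [Q(γ):Q] = 4 = [Q(√253, √85):Q], so Q(γ) = Q(√253, √85).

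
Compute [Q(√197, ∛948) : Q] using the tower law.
[Q(√197, ∛948) : Q] = 6

Let L = Q(√197, ∛948). Since Q(√197) ⊂ L and [Q(√197):Q] = 2, the tower law gives 2 | [L:Q]. Likewise Q(∛948) ⊂ L with [Q(∛948):Q] = 3 (because 948 is not a perfect cube), so 3 | [L:Q]. As gcd(2,3) = 1, [L:Q] is divisible by 6. Conversely L is generated over Q by √197 and ∛948, so [L:Q] ≤ 2·3 = 6. Therefore [Q(√197, ∛948) : Q] = 6.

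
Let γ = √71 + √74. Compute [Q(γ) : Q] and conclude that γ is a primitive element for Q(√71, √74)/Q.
[Q(γ) : Q] = 4 (equivalently, Q(γ) = Q(√71, √74))

Obviously Q(γ) ⊆ Q(√71, √74), and [Q(√71, √74):Q] = 4 (since 71, 74 are distinct squarefree integers > 1 with 5254 not a perfect square). To show equality we compute the minimal polynomial of γ. From γ = √71 + √74: γ^2 = 71 + 2√(5254) + 74 = 145 + 2√(5254), so γ^2 - 145 = 2√(5254); squaring, (γ^2 - 145)^2 = 4·5254, i.e. γ^4 - 290γ^2 + 21025 - 21016 = 0, i.e. γ^4 - 290γ^2 + 9 = 0. So γ is a root of x^4 - 290x^2 + 9. This polynomial is irreducible over Q: it has no rational root (each ±√71 ± √74 is irrational), and any factorization into two quadratics over Q would force √(5254) ∈ Q (pairing opposite roots) or √71, √74 ∈ Q (other pairings), all impossible. Hence [Q(γ):Q] = 4 = [Q(√71, √74):Q], so Q(γ) = Q(√71, √74).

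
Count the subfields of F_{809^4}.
F_{809^4} has 3 subfields

The subfields of F_{p^n} are exactly the fields F_{p^d} for d | n (each is the fixed field of the unique index-d subgroup of Gal(F_{p^n}/F_p) ≅ Z/nZ). The divisors of n = 4 are {1, 2, 4}, giving 3 subfields: F_{809^1}, F_{809^2}, F_{809^4}.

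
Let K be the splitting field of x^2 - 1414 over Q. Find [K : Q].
[K : Q] = 2

f(x) = x^2 - 1414 factors as (x - √1414)(x + √1414). The splitting field is K = Q(√1414). Since 1414 is squarefree and > 1, it is not a perfect square, so x^2 - 1414 is irreducible over Q and [Q(√1414) : Q] = 2. Hence [K : Q] = 2.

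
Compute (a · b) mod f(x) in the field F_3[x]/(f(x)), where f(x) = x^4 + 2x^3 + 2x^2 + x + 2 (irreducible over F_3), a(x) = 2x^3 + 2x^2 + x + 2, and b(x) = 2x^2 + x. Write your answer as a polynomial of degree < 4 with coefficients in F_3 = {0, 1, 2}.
a · b ≡ 2x^2 + 2x + 1 (mod f(x))

Multiply in F_3[x]: a(x)·b(x) = (2x^3 + 2x^2 + x + 2)·(2x^2 + x) = x^5 + x^3 + 2x^2 + 2x. This has degree ≥ 4, so divide by f(x) over F_3: x^5 + x^3 + 2x^2 + 2x = (x + 1)·(x^4 + 2x^3 + 2x^2 + x + 2) + (2x^2 + 2x + 1). Hence a·b ≡ 2x^2 + 2x + 1 (mod f). (F_3[x]/(f) is a field with 3^4 = 81 elements since f is irreducible of degree 4.)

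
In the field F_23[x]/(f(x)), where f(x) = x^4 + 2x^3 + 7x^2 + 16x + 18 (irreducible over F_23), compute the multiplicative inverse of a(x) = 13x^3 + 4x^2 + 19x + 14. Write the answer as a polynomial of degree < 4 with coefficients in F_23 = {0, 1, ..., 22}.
a(x)^(-1) ≡ 10x^3 + 2x^2 + 4x + 20 (mod f(x))

Since f is irreducible over F_23, F_23[x]/(f) is a field and a(x) ≠ 0 has an inverse. Apply the extended Euclidean algorithm to f(x) and a(x) in F_23[x]: f(x) = (16x + 20)·a(x) + (14x^2 + 10x + 14);  a(x) = (19x + 13)·(14x^2 + 10x + 14) + (14x + 16);  (14x^2 + 10x + 14) = (x + 16)·(14x + 16) + (11). The last nonzero remainder is the constant 11 = gcd(f, a) in F_23. Back-substituting through the division chain expresses 11 = s(x)·a(x) + t(x)·f(x) with s(x) ≡ 18x^3 + 22x^2 + 21x + 13 (mod f), so (18x^3 + 22x^2 + 21x + 13)·a(x) ≡ 11 (mod f). Multiplying by 11^(-1) ≡ 21 in F_23 gives a(x)^(-1) ≡ 21·(18x^3 + 22x^2 + 21x + 13) ≡ 10x^3 + 2x^2 + 4x + 20 (mod f). Check: (13x^3 + 4x^2 + 19x + 14)·(10x^3 + 2x^2 + 4x + 20) = 15x^6 + 20x^5 + 20x^4 + 17x^3 + 22x + 4 ≡ 1 (mod x^4 + 2x^3 + 7x^2 + 16x + 18).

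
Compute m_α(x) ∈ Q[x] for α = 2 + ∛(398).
m_α(x) = x^3 - 6x^2 + 12x - 406

Set β = α - 2 = ∛(398), so β^3 = 398. Then (α - 2)^3 - 398 = 0, i.e. α is a root of g(x) = (x - 2)^3 - 398 = x^3 - 6x^2 + 12x - 406. Since g(x) = h(x - 2) where h(x) = x^3 - 398, and h is irreducible over Q (because 398 is not a perfect cube, so h has no rational root, and a monic cubic with no rational root is irreducible), g is also irreducible (irreducibility is preserved under the substitution x → x - 2). Hence m_α(x) = x^3 - 6x^2 + 12x - 406.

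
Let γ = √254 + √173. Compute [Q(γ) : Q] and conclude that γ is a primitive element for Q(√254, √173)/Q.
[Q(γ) : Q] = 4 (equivalently, Q(γ) = Q(√254, √173))

Obviously Q(γ) ⊆ Q(√254, √173), and [Q(√254, √173):Q] = 4 (since 254, 173 are distinct squarefree integers > 1 with 43942 not a perfect square). To show equality we compute the minimal polynomial of γ. From γ = √254 + √173: γ^2 = 254 + 2√(43942) + 173 = 427 + 2√(43942), so γ^2 - 427 = 2√(43942); squaring, (γ^2 - 427)^2 = 4·43942, i.e. γ^4 - 854γ^2 + 182329 - 175768 = 0, i.e. γ^4 - 854γ^2 + 6561 = 0. So γ is a root of x^4 - 854x^2 + 6561. This polynomial is irreducible over Q: it has no rational root (each ±√254 ± √173 is irrational), and any factorization into two quadratics over Q would force √(43942) ∈ Q (pairing opposite roots) or √254, √173 ∈ Q (other pairings), all impossible. Hence [Q(γ):Q] = 4 = [Q(√254, √173):Q], so Q(γ) = Q(√254, √173).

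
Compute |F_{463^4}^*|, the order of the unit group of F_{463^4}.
|F_{463^4}^*| = 45954068160

F_{463^4} has 463^4 = 45954068161 elements; its multiplicative group consists of all nonzero elements, so |F_{463^4}^*| = 45954068161 - 1 = 45954068160. (It is cyclic since any finite subgroup of the multiplicative group of a field is cyclic.)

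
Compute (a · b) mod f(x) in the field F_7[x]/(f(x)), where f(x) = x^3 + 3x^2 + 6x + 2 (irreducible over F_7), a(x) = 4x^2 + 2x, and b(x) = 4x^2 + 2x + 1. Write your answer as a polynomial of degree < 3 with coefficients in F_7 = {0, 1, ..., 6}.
a · b ≡ x^2 + x + 1 (mod f(x))

Multiply in F_7[x]: a(x)·b(x) = (4x^2 + 2x)·(4x^2 + 2x + 1) = 2x^4 + 2x^3 + x^2 + 2x. This has degree ≥ 3, so divide by f(x) over F_7: 2x^4 + 2x^3 + x^2 + 2x = (2x + 3)·(x^3 + 3x^2 + 6x + 2) + (x^2 + x + 1). Hence a·b ≡ x^2 + x + 1 (mod f). (F_7[x]/(f) is a field with 7^3 = 343 elements since f is irreducible of degree 3.)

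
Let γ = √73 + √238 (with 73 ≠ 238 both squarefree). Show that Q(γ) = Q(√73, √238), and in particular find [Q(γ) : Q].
[Q(γ) : Q] = 4 (equivalently, Q(γ) = Q(√73, √238))

Obviously Q(γ) ⊆ Q(√73, √238), and [Q(√73, √238):Q] = 4 (since 73, 238 are distinct squarefree integers > 1 with 17374 not a perfect square). To show equality we compute the minimal polynomial of γ. From γ = √73 + √238: γ^2 = 73 + 2√(17374) + 238 = 311 + 2√(17374), so γ^2 - 311 = 2√(17374); squaring, (γ^2 - 311)^2 = 4·17374, i.e. γ^4 - 622γ^2 + 96721 - 69496 = 0, i.e. γ^4 - 622γ^2 + 27225 = 0. So γ is a root of x^4 - 622x^2 + 27225. This polynomial is irreducible over Q: it has no rational root (each ±√73 ± √238 is irrational), and any factorization into two quadratics over Q would force √(17374) ∈ Q (pairing opposite roots) or √73, √238 ∈ Q (other pairings), all impossible. Hence [Q(γ):Q] = 4 = [Q(√73, √238):Q], so Q(γ) = Q(√73, √238).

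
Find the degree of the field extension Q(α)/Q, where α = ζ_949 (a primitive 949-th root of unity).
[Q(α):Q] = 864

The minimal polynomial of ζ_949 over Q is the 949-th cyclotomic polynomial Φ_949(x), which is irreducible over Q and has degree φ(949) = 864. Hence [Q(α):Q] = φ(949) = 864.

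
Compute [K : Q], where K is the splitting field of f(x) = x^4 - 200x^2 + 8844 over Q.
[K : Q] = 4

Solving the quadratic in x^2: x^2 = (200 ± √(200^2 - 4·8844))/2 = (200 ± √4624)/2 = (200 ± 68)/2, giving x^2 = 66 or x^2 = 134. So f(x) = (x^2 - 66)(x^2 - 134) and the roots of f are ±√66, ±√134. Hence the splitting field is K = Q(√66, √134). Since 66 and 134 are distinct squarefree integers > 1, their product 8844 is not a perfect square, so √134 ∉ Q(√66). By the tower law [K:Q] = [Q(√66,√134):Q(√66)] · [Q(√66):Q] = 2 · 2 = 4.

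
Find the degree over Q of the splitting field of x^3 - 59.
[K : Q] = 6

The roots of x^3 - 59 are ∛59, ω∛59, ω^2∛59 where ω = e^(2πi/3) is a primitive cube root of unity, so K = Q(∛59, ω). Now [Q(∛59):Q] = 3 (since 59 is not a perfect cube, x^3 - 59 is irreducible) and [Q(ω):Q] = 2. Both 2 and 3 divide [K:Q], and [K:Q] ≤ 3·2 = 6, so [K:Q] = 6. (Equivalently: Q(∛59) ⊂ R but ω ∉ R, so [K : Q(∛59)] = 2.)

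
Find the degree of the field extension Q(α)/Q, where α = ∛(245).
[Q(α):Q] = 3

The minimal polynomial of α is x^3 - 245, irreducible over Q since 245 is not a perfect cube (so x^3 - 245 has no rational root). Hence [Q(α):Q] = deg(m_α) = 3.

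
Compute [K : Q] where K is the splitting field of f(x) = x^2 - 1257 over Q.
[K : Q] = 2

f(x) = x^2 - 1257 factors as (x - √1257)(x + √1257). The splitting field is K = Q(√1257). Since 1257 is squarefree and > 1, it is not a perfect square, so x^2 - 1257 is irreducible over Q and [Q(√1257) : Q] = 2. Hence [K : Q] = 2.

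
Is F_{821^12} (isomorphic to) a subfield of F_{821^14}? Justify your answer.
No: F_{821^12} is not a subfield of F_{821^14}

F_{p^m} embeds in F_{p^n} iff m | n. Here 12 ∤ 14 (since 14 = 1·12 + 2 with remainder 2 ≠ 0), so F_{821^12} is not a subfield of F_{821^14}. Equivalently: if it were, the tower law would give 12 = [F_{821^12}:F_821] dividing [F_{821^14}:F_821] = 14, contradiction.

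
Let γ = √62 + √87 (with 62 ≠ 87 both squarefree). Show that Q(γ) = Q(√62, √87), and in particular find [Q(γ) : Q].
[Q(γ) : Q] = 4 (equivalently, Q(γ) = Q(√62, √87))

Obviously Q(γ) ⊆ Q(√62, √87), and [Q(√62, √87):Q] = 4 (since 62, 87 are distinct squarefree integers > 1 with 5394 not a perfect square). To show equality we compute the minimal polynomial of γ. From γ = √62 + √87: γ^2 = 62 + 2√(5394) + 87 = 149 + 2√(5394), so γ^2 - 149 = 2√(5394); squaring, (γ^2 - 149)^2 = 4·5394, i.e. γ^4 - 298γ^2 + 22201 - 21576 = 0, i.e. γ^4 - 298γ^2 + 625 = 0. So γ is a root of x^4 - 298x^2 + 625. This polynomial is irreducible over Q: it has no rational root (each ±√62 ± √87 is irrational), and any factorization into two quadratics over Q would force √(5394) ∈ Q (pairing opposite roots) or √62, √87 ∈ Q (other pairings), all impossible. Hence [Q(γ):Q] = 4 = [Q(√62, √87):Q], so Q(γ) = Q(√62, √87).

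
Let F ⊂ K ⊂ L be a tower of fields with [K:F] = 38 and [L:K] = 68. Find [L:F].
[L:F] = 2584

The tower law says that for any tower of field extensions F ⊂ K ⊂ L with finite degrees, [L:F] = [L:K] · [K:F]. Here this gives [L:F] = 68 · 38 = 2584.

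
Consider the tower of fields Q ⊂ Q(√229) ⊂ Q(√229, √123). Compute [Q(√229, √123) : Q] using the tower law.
[Q(√229, √123) : Q] = 4

[Q(√229):Q] = 2 (min poly x^2 - 229, irreducible since 229 is squarefree > 1). For the top step, suppose √123 ∈ Q(√229), say √123 = c + d√229 with c, d ∈ Q. Squaring: 123 = c^2 + 229d^2 + 2cd√229. Since √229 ∉ Q this forces 2cd = 0. If d = 0 then √123 = c ∈ Q, contradicting 123 squarefree > 1. If c = 0 then 123 = 229d^2, so 229·123 = (229d)^2 is a perfect square in Q — but 229·123 = 28167 is not a perfect square (since 229 and 123 are distinct squarefree integers). Contradiction. Hence √123 ∉ Q(√229), so x^2 - 123 stays irreducible over Q(√229) and [Q(√229, √123) : Q(√229)] = 2. By the tower law, [Q(√229, √123) : Q] = 2 · 2 = 4.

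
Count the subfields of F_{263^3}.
F_{263^3} has 2 subfields

The subfields of F_{p^n} are exactly the fields F_{p^d} for d | n (each is the fixed field of the unique index-d subgroup of Gal(F_{p^n}/F_p) ≅ Z/nZ). The divisors of n = 3 are {1, 3}, giving 2 subfields: F_{263^1}, F_{263^3}.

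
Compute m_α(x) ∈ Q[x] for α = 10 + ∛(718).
m_α(x) = x^3 - 30x^2 + 300x - 1718

Set β = α - 10 = ∛(718), so β^3 = 718. Then (α - 10)^3 - 718 = 0, i.e. α is a root of g(x) = (x - 10)^3 - 718 = x^3 - 30x^2 + 300x - 1718. Since g(x) = h(x - 10) where h(x) = x^3 - 718, and h is irreducible over Q (because 718 is not a perfect cube, so h has no rational root, and a monic cubic with no rational root is irreducible), g is also irreducible (irreducibility is preserved under the substitution x → x - 10). Hence m_α(x) = x^3 - 30x^2 + 300x - 1718.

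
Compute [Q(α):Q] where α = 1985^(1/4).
[Q(α):Q] = 4

α is a root of x^4 - 1985. By Eisenstein's criterion at the prime p = 5 (which divides the constant term 1985 but p^2 = 25 does not, since 1985 is squarefree), x^4 - 1985 is irreducible over Q. Hence [Q(α):Q] = 4.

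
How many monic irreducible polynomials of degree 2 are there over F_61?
There are 1830 monic irreducible polynomials of degree 2 over F_61

Each element of F_{61^2} that lies in no proper subfield is a root of exactly one monic irreducible of degree 2 over F_61, and each such polynomial has 2 distinct roots in F_{61^2}. By Möbius inversion the count is N_61(2) = (1/2) Σ_{d|2} μ(2/d) · 61^d = (1/2)(μ(2)·61^1 + μ(1)·61^2) = 3660/2 = 1830.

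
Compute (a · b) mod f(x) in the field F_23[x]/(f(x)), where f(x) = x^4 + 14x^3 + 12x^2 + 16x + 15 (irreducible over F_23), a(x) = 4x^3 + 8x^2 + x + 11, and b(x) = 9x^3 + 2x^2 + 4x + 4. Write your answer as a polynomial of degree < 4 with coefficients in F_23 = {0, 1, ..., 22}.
a · b ≡ 10x^3 + 22x^2 + 5x + 14 (mod f(x))

Multiply in F_23[x]: a(x)·b(x) = (4x^3 + 8x^2 + x + 11)·(9x^3 + 2x^2 + 4x + 4) = 13x^6 + 11x^5 + 18x^4 + 11x^3 + 12x^2 + 2x + 21. This has degree ≥ 4, so divide by f(x) over F_23: 13x^6 + 11x^5 + 18x^4 + 11x^3 + 12x^2 + 2x + 21 = (13x^2 + 13x + 2)·(x^4 + 14x^3 + 12x^2 + 16x + 15) + (10x^3 + 22x^2 + 5x + 14). Hence a·b ≡ 10x^3 + 22x^2 + 5x + 14 (mod f). (F_23[x]/(f) is a field with 23^4 = 279841 elements since f is irreducible of degree 4.)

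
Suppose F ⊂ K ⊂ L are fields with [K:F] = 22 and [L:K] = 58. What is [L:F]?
[L:F] = 1276

The tower law says that for any tower of field extensions F ⊂ K ⊂ L with finite degrees, [L:F] = [L:K] · [K:F]. Here this gives [L:F] = 58 · 22 = 1276.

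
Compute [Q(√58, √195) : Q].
[Q(√58, √195) : Q] = 4

[Q(√58):Q] = 2 (min poly x^2 - 58, irreducible since 58 is squarefree > 1). For the top step, suppose √195 ∈ Q(√58), say √195 = c + d√58 with c, d ∈ Q. Squaring: 195 = c^2 + 58d^2 + 2cd√58. Since √58 ∉ Q this forces 2cd = 0. If d = 0 then √195 = c ∈ Q, contradicting 195 squarefree > 1. If c = 0 then 195 = 58d^2, so 58·195 = (58d)^2 is a perfect square in Q — but 58·195 = 11310 is not a perfect square (since 58 and 195 are distinct squarefree integers). Contradiction. Hence √195 ∉ Q(√58), so x^2 - 195 stays irreducible over Q(√58) and [Q(√58, √195) : Q(√58)] = 2. By the tower law, [Q(√58, √195) : Q] = 2 · 2 = 4.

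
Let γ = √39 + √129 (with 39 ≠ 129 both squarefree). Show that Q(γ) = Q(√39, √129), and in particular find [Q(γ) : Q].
[Q(γ) : Q] = 4 (equivalently, Q(γ) = Q(√39, √129))

Obviously Q(γ) ⊆ Q(√39, √129), and [Q(√39, √129):Q] = 4 (since 39, 129 are distinct squarefree integers > 1 with 5031 not a perfect square). To show equality we compute the minimal polynomial of γ. From γ = √39 + √129: γ^2 = 39 + 2√(5031) + 129 = 168 + 2√(5031), so γ^2 - 168 = 2√(5031); squaring, (γ^2 - 168)^2 = 4·5031, i.e. γ^4 - 336γ^2 + 28224 - 20124 = 0, i.e. γ^4 - 336γ^2 + 8100 = 0. So γ is a root of x^4 - 336x^2 + 8100. This polynomial is irreducible over Q: it has no rational root (each ±√39 ± √129 is irrational), and any factorization into two quadratics over Q would force √(5031) ∈ Q (pairing opposite roots) or √39, √129 ∈ Q (other pairings), all impossible. Hence [Q(γ):Q] = 4 = [Q(√39, √129):Q], so Q(γ) = Q(√39, √129).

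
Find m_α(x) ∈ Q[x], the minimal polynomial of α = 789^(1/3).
m_α(x) = x^3 - 789

α satisfies α^3 = 789, so x^3 - 789 annihilates α. By the rational root test, a rational root p/q (in lowest terms) of x^3 - 789 would satisfy p^3 = 789 q^3, forcing q = 1 and p^3 = 789; but 789 is not a perfect cube, contradiction. A monic cubic over Q with no rational root is irreducible (any nontrivial factorization would include a linear factor). Hence x^3 - 789 is the minimal polynomial of α, and in particular [Q(α):Q] = 3.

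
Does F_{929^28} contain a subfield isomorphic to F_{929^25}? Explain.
No: F_{929^25} is not a subfield of F_{929^28}

F_{p^m} embeds in F_{p^n} iff m | n. Here 25 ∤ 28 (since 28 = 1·25 + 3 with remainder 3 ≠ 0), so F_{929^25} is not a subfield of F_{929^28}. Equivalently: if it were, the tower law would give 25 = [F_{929^25}:F_929] dividing [F_{929^28}:F_929] = 28, contradiction.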